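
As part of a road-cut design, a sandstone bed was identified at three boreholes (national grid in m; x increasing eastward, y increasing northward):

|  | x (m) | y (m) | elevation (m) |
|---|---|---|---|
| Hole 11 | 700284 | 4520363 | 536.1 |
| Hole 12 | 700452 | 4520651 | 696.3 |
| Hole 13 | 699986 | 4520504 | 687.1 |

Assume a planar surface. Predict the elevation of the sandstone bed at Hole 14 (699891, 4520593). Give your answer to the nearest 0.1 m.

764.6 m

Let the plane be z = a·x + b·y + c.
Hole 12−Hole 11: 168a + 288b = 160.2;  Hole 13−Hole 11: −298a + 141b = 151.
Solving gives a = −0.190844839, b = 0.667576156.
Then c = 536.1 − a·700284 − b·4520363 = −2883504.87.
At (699891, 4520593): z = −133570.6 + 3017840.1 − 2883504.87 = 764.6 m.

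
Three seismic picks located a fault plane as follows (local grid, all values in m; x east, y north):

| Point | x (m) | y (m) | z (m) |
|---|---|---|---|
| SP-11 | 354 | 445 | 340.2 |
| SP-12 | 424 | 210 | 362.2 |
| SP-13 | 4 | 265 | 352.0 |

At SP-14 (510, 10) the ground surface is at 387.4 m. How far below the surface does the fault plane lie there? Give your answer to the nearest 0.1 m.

6.1 m

Let the plane be z = a·x + b·y + c.
SP-12−SP-11: 70a − 235b = 22;  SP-13−SP-11: −350a − 180b = 11.8.
Solving gives a = 0.01251, b = −0.08989.
Then c = 340.2 − a·354 − b·445 = 375.77.
At (510, 10): z_contact = 6.38 − 0.90 + 375.77 = 381.25 m.
Depth below ground = 387.4 − 381.25 = 6.1 m.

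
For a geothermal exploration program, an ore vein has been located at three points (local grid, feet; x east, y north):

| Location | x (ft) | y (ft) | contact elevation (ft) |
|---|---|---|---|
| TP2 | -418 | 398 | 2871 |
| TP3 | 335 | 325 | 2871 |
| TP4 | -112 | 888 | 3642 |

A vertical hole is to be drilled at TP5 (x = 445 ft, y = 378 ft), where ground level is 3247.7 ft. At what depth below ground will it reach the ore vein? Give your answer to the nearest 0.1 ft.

Two edge vectors: TP2→TP3 = (753, -73, 0), TP2→TP4 = (306, 490, 771).
Normal n = (TP2→TP3) × (TP2→TP4) = (-56283, -580563, 391308).
So ∂z/∂x = −n_x/n_z = 0.14383 and ∂z/∂y = −n_y/n_z = 1.48365.
Intercept c from TP2: 2871 + 60.12 − 590.49 = 2340.63.
At (445, 378): z_contact = 64.01 + 560.82 + 2340.63 = 2965.45 ft.
Depth below ground = 3247.7 − 2965.45 = 282.2 ft.

282.2 ft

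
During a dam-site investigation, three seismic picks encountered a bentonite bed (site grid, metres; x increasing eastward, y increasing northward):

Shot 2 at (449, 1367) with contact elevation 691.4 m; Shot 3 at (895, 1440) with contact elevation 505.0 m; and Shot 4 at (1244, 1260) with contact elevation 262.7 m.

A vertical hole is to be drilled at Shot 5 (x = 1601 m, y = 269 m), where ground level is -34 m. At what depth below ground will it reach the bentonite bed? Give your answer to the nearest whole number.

Let the plane be z = a·x + b·y + c.
Shot 3−Shot 2: 446a + 73b = −186.4;  Shot 4−Shot 2: 795a − 107b = −428.7.
Solving gives a = −0.48451, b = 0.40671.
Then c = 691.4 − a·449 − b·1367 = 352.97.
At (1601, 269): z_contact = −775.7 + 109.4 + 352.97 = -313.3 m.
Depth below ground = -34 − (-313.3) = 279 m.

279 m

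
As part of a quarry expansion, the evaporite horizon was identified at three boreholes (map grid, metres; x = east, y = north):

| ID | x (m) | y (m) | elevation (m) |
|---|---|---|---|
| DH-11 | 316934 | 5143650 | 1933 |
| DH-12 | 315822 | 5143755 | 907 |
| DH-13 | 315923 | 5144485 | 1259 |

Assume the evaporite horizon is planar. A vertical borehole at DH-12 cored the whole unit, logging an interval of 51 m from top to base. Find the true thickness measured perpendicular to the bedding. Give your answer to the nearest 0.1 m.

35.7 m

Let the plane be z = a·x + b·y + c.
DH-12−DH-11: −1112a + 105b = −1026;  DH-13−DH-11: −1011a + 835b = −674.
Solving gives a = 0.95571, b = 0.34996.
|∇z| = √(a²+b²) = 1.01777, so dip δ = arctan(1.01777) = 45.50°.
True thickness = vertical thickness × cos δ = 51 × cos 45.50° = 35.7 m.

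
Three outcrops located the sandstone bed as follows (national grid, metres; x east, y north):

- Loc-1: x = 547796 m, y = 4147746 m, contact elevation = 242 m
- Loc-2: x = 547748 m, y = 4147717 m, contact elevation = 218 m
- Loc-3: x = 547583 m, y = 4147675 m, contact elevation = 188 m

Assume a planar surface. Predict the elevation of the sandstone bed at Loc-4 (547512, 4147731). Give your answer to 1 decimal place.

242.5 m

Two edge vectors: Loc-1→Loc-2 = (-48, -29, -24), Loc-1→Loc-3 = (-213, -71, -54).
Normal n = (Loc-1→Loc-2) × (Loc-1→Loc-3) = (-138, 2520, -2769).
So ∂z/∂x = −n_x/n_z = −0.049837486 and ∂z/∂y = −n_y/n_z = 0.910075840.
Intercept c from Loc-1: 242 + 27300.78 − 3774763.42 = −3747220.65.
At (547512, 4147731): z = −27286.6 + 3774749.8 − 3747220.65 = 242.5 m.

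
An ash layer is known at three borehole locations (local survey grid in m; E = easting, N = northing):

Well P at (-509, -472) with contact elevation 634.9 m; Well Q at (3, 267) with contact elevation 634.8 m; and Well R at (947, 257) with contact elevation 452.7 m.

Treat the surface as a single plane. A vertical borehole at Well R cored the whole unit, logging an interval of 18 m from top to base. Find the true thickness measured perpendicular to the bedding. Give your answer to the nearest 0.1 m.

Two edge vectors: Well P→Well Q = (512, 739, -0.1), Well P→Well R = (1456, 729, -182.2).
Normal n = (Well P→Well Q) × (Well P→Well R) = (-134572.9, 93140.8, -702736).
So ∂z/∂E = −n_x/n_z = −0.19150 and ∂z/∂N = −n_y/n_z = 0.13254.
|∇z| = √(a²+b²) = 0.23289, so dip δ = arctan(0.23289) = 13.11°.
True thickness = vertical thickness × cos δ = 18 × cos 13.11° = 17.5 m.

17.5 m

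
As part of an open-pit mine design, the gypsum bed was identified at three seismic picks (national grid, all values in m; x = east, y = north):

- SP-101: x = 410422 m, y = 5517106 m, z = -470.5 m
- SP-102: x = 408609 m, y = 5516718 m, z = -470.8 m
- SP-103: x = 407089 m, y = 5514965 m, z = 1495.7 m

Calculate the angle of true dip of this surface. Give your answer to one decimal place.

54.6°

Let the plane be z = a·x + b·y + c.
SP-102−SP-101: −1813a − 388b = −0.3;  SP-103−SP-101: −3333a − 2141b = 1966.2.
Solving gives a = 0.29498, b = −1.37756.
Gradient magnitude |∇z| = √(a² + b²) = √(0.08701 + 1.89768) = 1.40879.
True dip = arctan(1.40879) = 54.6°, dipping toward NNW (azimuth ≈ 348°).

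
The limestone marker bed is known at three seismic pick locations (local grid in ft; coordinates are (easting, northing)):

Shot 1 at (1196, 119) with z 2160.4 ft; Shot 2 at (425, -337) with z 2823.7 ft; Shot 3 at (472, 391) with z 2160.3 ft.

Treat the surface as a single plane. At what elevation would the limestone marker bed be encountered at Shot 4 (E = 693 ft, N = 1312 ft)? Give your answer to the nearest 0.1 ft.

Two edge vectors: Shot 1→Shot 2 = (-771, -456, 663.3), Shot 1→Shot 3 = (-724, 272, -0.1).
Normal n = (Shot 1→Shot 2) × (Shot 1→Shot 3) = (-180372, -480306.3, -539856).
So ∂z/∂E = −n_x/n_z = −0.334111 and ∂z/∂N = −n_y/n_z = −0.889693.
Intercept c from Shot 1: 2160.4 + 399.60 + 105.87 = 2665.87.
At (693, 1312): z = −231.5 − 1167.3 + 2665.87 = 1267.1 ft.

1267.1 ft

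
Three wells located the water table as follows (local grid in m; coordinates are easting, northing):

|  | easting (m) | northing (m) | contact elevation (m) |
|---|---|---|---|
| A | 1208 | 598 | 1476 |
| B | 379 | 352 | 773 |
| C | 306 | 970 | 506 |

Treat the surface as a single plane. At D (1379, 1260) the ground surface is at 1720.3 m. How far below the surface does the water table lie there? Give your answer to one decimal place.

Two edge vectors: A→B = (-829, -246, -703), A→C = (-902, 372, -970).
Normal n = (A→B) × (A→C) = (500136, -170024, -530280).
So ∂z/∂easting = −n_x/n_z = 0.943155 and ∂z/∂northing = −n_y/n_z = −0.320631.
Intercept c from A: 1476 − 1139.33 + 191.74 = 528.41.
At (1379, 1260): z_contact = 1300.61 − 403.99 + 528.41 = 1425.02 m.
Depth below ground = 1720.3 − 1425.02 = 295.3 m.

295.3 m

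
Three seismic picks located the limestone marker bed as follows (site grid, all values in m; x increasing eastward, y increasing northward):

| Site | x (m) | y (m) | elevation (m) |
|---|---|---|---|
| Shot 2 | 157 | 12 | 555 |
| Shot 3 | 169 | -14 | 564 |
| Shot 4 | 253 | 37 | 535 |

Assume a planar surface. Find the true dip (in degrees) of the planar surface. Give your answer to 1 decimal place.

Two edge vectors: Shot 2→Shot 3 = (12, -26, 9), Shot 2→Shot 4 = (96, 25, -20).
Normal n = (Shot 2→Shot 3) × (Shot 2→Shot 4) = (295, 1104, 2796).
So ∂z/∂x = −n_x/n_z = −0.10551 and ∂z/∂y = −n_y/n_z = −0.39485.
Gradient magnitude |∇z| = √(a² + b²) = √(0.01113 + 0.15591) = 0.40870.
True dip = arctan(0.40870) = 22.2°, dipping toward NNE (azimuth ≈ 015°).

22.2°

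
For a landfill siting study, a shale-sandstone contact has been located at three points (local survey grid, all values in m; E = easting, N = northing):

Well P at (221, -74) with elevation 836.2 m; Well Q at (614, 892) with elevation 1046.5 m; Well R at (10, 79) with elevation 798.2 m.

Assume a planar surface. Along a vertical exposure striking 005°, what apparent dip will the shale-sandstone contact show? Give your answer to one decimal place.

7.6°

Let the plane be z = a·E + b·N + c.
Well Q−Well P: 393a + 966b = 210.3;  Well R−Well P: −211a + 153b = −38.
Solving gives a = 0.26097, b = 0.11153.
Unit vector along 005° is (sin 5°, cos 5°) = (0.0872, 0.9962).
Slope in that direction = a·(0.0872) + b·(0.9962) = 0.13385.
Apparent dip = arctan|0.13385| = 7.6° (true dip is 15.8°, so apparent ≤ true as expected).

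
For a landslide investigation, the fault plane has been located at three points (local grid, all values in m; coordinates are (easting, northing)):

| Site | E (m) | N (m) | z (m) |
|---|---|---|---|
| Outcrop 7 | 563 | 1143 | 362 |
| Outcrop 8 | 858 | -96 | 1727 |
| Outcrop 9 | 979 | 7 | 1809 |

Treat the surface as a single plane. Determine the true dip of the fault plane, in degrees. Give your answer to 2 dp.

Let the plane be z = a·E + b·N + c.
Outcrop 8−Outcrop 7: 295a − 1239b = 1365;  Outcrop 9−Outcrop 7: 416a − 1136b = 1447.
Solving gives a = 1.34325, b = −0.78187.
Gradient magnitude |∇z| = √(a² + b²) = √(1.80432 + 0.61133) = 1.55423.
True dip = arctan(1.55423) = 57.24°, dipping toward WNW (azimuth ≈ 300°).

57.24°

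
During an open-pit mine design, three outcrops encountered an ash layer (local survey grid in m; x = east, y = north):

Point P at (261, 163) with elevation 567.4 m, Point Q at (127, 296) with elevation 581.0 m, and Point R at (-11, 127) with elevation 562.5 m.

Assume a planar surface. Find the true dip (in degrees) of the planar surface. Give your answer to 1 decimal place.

6.1°

Let the plane be z = a·x + b·y + c.
Point Q−Point P: −134a + 133b = 13.6;  Point R−Point P: −272a − 36b = −4.9.
Solving gives a = 0.00395, b = 0.10624.
Gradient magnitude |∇z| = √(a² + b²) = √(0.00002 + 0.01129) = 0.10631.
True dip = arctan(0.10631) = 6.1°, dipping toward S (azimuth ≈ 182°).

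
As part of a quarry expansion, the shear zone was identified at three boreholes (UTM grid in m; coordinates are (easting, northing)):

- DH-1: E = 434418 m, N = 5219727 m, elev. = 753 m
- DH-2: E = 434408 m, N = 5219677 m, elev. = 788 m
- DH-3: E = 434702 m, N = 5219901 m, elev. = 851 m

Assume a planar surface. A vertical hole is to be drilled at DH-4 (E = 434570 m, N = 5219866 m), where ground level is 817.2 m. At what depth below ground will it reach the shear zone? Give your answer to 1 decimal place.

52.0 m

Two edge vectors: DH-1→DH-2 = (-10, -50, 35), DH-1→DH-3 = (284, 174, 98).
Normal n = (DH-1→DH-2) × (DH-1→DH-3) = (-10990, 10920, 12460).
So ∂z/∂E = −n_x/n_z = 0.882022472 and ∂z/∂N = −n_y/n_z = −0.876404494.
Intercept c from DH-1: 753 − 383166.44 + 4574592.20 = 4192178.76.
At (434570, 5219866): z_contact = 383300.51 − 4574714.02 + 4192178.76 = 765.25 m.
Depth below ground = 817.2 − 765.25 = 52.0 m.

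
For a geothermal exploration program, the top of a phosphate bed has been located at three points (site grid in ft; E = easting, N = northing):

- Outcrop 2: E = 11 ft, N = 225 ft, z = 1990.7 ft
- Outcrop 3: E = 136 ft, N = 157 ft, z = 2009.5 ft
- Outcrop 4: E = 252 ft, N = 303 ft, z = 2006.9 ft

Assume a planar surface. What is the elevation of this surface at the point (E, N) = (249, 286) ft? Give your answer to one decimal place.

2008.2 ft

Two edge vectors: Outcrop 2→Outcrop 3 = (125, -68, 18.8), Outcrop 2→Outcrop 4 = (241, 78, 16.2).
Normal n = (Outcrop 2→Outcrop 3) × (Outcrop 2→Outcrop 4) = (-2568, 2505.8, 26138).
So ∂z/∂E = −n_x/n_z = 0.09825 and ∂z/∂N = −n_y/n_z = −0.09587.
Intercept c from Outcrop 2: 1990.7 − 1.08 + 21.57 = 2011.19.
At (249, 286): z = 24.5 − 27.4 + 2011.19 = 2008.2 ft.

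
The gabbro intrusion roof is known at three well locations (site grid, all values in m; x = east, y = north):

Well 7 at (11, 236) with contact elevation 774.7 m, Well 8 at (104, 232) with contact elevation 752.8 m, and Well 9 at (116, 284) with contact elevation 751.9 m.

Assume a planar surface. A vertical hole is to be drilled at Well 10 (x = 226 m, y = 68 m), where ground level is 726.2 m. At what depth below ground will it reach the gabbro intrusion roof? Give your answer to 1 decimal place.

Let the plane be z = a·x + b·y + c.
Well 8−Well 7: 93a − 4b = −21.9;  Well 9−Well 7: 105a + 48b = −22.8.
Solving gives a = −0.23391, b = 0.03667.
Then c = 774.7 − a·11 − b·236 = 768.62.
At (226, 68): z_contact = −52.86 + 2.49 + 768.62 = 718.25 m.
Depth below ground = 726.2 − 718.25 = 8.0 m.

8.0 m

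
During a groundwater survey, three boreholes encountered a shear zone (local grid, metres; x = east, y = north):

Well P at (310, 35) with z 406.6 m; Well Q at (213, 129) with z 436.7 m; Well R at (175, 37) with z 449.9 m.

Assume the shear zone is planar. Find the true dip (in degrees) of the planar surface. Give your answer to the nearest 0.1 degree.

17.8°

Two edge vectors: Well P→Well Q = (-97, 94, 30.1), Well P→Well R = (-135, 2, 43.3).
Normal n = (Well P→Well Q) × (Well P→Well R) = (4010, 136.6, 12496).
So ∂z/∂x = −n_x/n_z = −0.32090 and ∂z/∂y = −n_y/n_z = −0.01093.
Gradient magnitude |∇z| = √(a² + b²) = √(0.10298 + 0.00012) = 0.32109.
True dip = arctan(0.32109) = 17.8°, dipping toward E (azimuth ≈ 088°).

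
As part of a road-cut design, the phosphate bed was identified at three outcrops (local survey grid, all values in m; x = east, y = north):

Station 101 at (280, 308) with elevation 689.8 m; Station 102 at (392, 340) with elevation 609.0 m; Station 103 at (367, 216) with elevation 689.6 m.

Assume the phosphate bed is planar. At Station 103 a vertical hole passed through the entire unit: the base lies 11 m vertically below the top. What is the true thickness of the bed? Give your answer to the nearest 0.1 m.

8.7 m

Two edge vectors: Station 101→Station 102 = (112, 32, -80.8), Station 101→Station 103 = (87, -92, -0.2).
Normal n = (Station 101→Station 102) × (Station 101→Station 103) = (-7440, -7007.2, -13088).
So ∂z/∂x = −n_x/n_z = −0.56846 and ∂z/∂y = −n_y/n_z = −0.53539.
|∇z| = √(a²+b²) = 0.78089, so dip δ = arctan(0.78089) = 37.99°.
True thickness = vertical thickness × cos δ = 11 × cos 37.99° = 8.7 m.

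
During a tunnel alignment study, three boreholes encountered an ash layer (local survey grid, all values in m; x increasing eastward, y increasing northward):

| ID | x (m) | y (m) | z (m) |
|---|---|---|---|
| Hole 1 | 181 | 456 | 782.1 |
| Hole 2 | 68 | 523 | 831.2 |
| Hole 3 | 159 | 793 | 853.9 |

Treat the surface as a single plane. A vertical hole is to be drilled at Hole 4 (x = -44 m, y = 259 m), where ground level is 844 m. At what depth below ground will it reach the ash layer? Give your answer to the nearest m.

Two edge vectors: Hole 1→Hole 2 = (-113, 67, 49.1), Hole 1→Hole 3 = (-22, 337, 71.8).
Normal n = (Hole 1→Hole 2) × (Hole 1→Hole 3) = (-11736.1, 7033.2, -36607).
So ∂z/∂x = −n_x/n_z = −0.32060 and ∂z/∂y = −n_y/n_z = 0.19213.
Intercept c from Hole 1: 782.1 + 58.03 − 87.61 = 752.52.
At (-44, 259): z_contact = 14.1 + 49.8 + 752.52 = 816.4 m.
Depth below ground = 844 − 816.4 = 28 m.

28 m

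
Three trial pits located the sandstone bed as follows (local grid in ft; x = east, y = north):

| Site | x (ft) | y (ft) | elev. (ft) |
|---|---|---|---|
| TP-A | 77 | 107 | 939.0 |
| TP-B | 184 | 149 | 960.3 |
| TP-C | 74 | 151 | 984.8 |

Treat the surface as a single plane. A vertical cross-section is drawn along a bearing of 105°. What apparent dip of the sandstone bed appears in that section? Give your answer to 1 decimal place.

24.8°

Two edge vectors: TP-A→TP-B = (107, 42, 21.3), TP-A→TP-C = (-3, 44, 45.8).
Normal n = (TP-A→TP-B) × (TP-A→TP-C) = (986.4, -4964.5, 4834).
So ∂z/∂x = −n_x/n_z = −0.20405 and ∂z/∂y = −n_y/n_z = 1.02700.
Unit vector along 105° is (sin 105°, cos 105°) = (0.9659, -0.2588).
Slope in that direction = a·(0.9659) + b·(-0.2588) = −0.46291.
Apparent dip = arctan|0.46291| = 24.8° (true dip is 46.3°, so apparent ≤ true as expected).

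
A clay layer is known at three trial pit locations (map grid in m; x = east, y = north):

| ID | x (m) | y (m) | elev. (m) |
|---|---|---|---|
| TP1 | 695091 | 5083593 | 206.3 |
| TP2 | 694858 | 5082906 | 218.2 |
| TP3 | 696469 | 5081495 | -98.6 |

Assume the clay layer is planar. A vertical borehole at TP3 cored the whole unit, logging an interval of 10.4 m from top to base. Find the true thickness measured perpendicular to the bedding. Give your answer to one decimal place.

Two edge vectors: TP1→TP2 = (-233, -687, 11.9), TP1→TP3 = (1378, -2098, -304.9).
Normal n = (TP1→TP2) × (TP1→TP3) = (234432.5, -54643.5, 1435520).
So ∂z/∂x = −n_x/n_z = −0.16331 and ∂z/∂y = −n_y/n_z = 0.03807.
|∇z| = √(a²+b²) = 0.16769, so dip δ = arctan(0.16769) = 9.52°.
True thickness = vertical thickness × cos δ = 10.4 × cos 9.52° = 10.3 m.

10.3 m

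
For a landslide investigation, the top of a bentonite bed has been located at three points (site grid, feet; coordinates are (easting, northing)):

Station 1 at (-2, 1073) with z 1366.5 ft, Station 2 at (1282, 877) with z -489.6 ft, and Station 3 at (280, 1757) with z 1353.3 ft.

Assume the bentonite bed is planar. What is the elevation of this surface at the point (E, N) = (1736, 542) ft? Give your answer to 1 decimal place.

-1290.0 ft

Let the plane be z = a·E + b·N + c.
Station 2−Station 1: 1284a − 196b = −1856.1;  Station 3−Station 1: 282a + 684b = −13.2.
Solving gives a = −1.362744, b = 0.542535.
Then c = 1366.5 − a·-2 − b·1073 = 781.63.
At (1736, 542): z = −2365.7 + 294.1 + 781.63 = -1290.0 ft.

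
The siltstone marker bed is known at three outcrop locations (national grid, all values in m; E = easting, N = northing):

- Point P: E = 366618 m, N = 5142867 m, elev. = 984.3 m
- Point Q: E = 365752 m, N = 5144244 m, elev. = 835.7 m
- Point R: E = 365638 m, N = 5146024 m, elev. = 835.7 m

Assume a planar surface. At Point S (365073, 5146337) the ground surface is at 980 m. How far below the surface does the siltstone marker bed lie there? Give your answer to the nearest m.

248 m

Let the plane be z = a·E + b·N + c.
Point Q−Point P: −866a + 1377b = −148.6;  Point R−Point P: −980a + 3157b = −148.6.
Solving gives a = 0.19104920, b = 0.01223574.
Then c = 984.3 − a·366618 − b·5142867 = −131984.54.
At (365073, 5146337): z_contact = 69746.9 + 62969.2 − 131984.54 = 731.6 m.
Depth below ground = 980 − 731.6 = 248 m.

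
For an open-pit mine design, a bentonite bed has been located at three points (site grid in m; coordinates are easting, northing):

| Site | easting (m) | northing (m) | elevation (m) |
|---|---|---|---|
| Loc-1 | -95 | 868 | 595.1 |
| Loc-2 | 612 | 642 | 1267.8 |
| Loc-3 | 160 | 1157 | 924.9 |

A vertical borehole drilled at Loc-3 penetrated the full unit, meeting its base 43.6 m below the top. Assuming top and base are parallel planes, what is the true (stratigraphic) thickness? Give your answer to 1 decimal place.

Let the plane be z = a·easting + b·northing + c.
Loc-2−Loc-1: 707a − 226b = 672.7;  Loc-3−Loc-1: 255a + 289b = 329.8.
Solving gives a = 1.02669, b = 0.23527.
|∇z| = √(a²+b²) = 1.05330, so dip δ = arctan(1.05330) = 46.49°.
True thickness = vertical thickness × cos δ = 43.6 × cos 46.49° = 30.0 m.

30.0 m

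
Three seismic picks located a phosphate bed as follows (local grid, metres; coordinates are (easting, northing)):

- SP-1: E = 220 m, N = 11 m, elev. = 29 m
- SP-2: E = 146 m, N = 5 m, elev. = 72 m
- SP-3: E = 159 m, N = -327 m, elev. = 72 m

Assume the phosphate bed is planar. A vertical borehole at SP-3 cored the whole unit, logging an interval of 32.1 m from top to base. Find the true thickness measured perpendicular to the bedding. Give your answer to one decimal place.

Two edge vectors: SP-1→SP-2 = (-74, -6, 43), SP-1→SP-3 = (-61, -338, 43).
Normal n = (SP-1→SP-2) × (SP-1→SP-3) = (14276, 559, 24646).
So ∂z/∂E = −n_x/n_z = −0.57924 and ∂z/∂N = −n_y/n_z = −0.02268.
|∇z| = √(a²+b²) = 0.57969, so dip δ = arctan(0.57969) = 30.10°.
True thickness = vertical thickness × cos δ = 32.1 × cos 30.10° = 27.8 m.

27.8 m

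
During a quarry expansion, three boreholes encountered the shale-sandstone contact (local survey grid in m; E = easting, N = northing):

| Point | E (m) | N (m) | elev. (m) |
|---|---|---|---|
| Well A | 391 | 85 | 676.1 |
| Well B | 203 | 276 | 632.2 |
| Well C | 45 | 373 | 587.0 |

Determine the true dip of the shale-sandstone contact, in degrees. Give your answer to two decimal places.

21.25°

Let the plane be z = a·E + b·N + c.
Well B−Well A: −188a + 191b = −43.9;  Well C−Well A: −346a + 288b = −89.1.
Solving gives a = 0.36635, b = 0.13075.
Gradient magnitude |∇z| = √(a² + b²) = √(0.13421 + 0.01710) = 0.38898.
True dip = arctan(0.38898) = 21.25°, dipping toward WSW (azimuth ≈ 250°).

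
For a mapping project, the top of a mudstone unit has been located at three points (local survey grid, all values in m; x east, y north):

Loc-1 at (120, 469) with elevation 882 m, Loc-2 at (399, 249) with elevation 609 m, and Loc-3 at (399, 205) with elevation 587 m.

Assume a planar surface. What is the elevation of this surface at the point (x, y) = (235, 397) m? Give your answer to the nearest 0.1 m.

778.8 m

Two edge vectors: Loc-1→Loc-2 = (279, -220, -273), Loc-1→Loc-3 = (279, -264, -295).
Normal n = (Loc-1→Loc-2) × (Loc-1→Loc-3) = (-7172, 6138, -12276).
So ∂z/∂x = −n_x/n_z = −0.58423 and ∂z/∂y = −n_y/n_z = 0.50000.
Intercept c from Loc-1: 882 + 70.11 − 234.50 = 717.61.
At (235, 397): z = −137.3 + 198.5 + 717.61 = 778.8 m.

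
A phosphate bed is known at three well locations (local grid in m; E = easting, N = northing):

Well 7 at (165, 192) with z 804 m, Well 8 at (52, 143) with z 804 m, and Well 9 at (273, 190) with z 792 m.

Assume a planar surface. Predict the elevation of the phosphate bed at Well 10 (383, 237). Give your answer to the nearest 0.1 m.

791.8 m

Let the plane be z = a·E + b·N + c.
Well 8−Well 7: −113a − 49b = 0;  Well 9−Well 7: 108a − 2b = −12.
Solving gives a = −0.10656, b = 0.24574.
Then c = 804 − a·165 − b·192 = 774.40.
At (383, 237): z = −40.8 + 58.2 + 774.40 = 791.8 m.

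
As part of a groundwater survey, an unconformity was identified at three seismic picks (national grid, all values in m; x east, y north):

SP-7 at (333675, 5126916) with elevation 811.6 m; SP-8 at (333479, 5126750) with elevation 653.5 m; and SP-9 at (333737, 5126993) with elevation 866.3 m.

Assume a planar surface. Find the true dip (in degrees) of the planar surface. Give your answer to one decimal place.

33.9°

Two edge vectors: SP-7→SP-8 = (-196, -166, -158.1), SP-7→SP-9 = (62, 77, 54.7).
Normal n = (SP-7→SP-8) × (SP-7→SP-9) = (3093.5, 919, -4800).
So ∂z/∂x = −n_x/n_z = 0.64448 and ∂z/∂y = −n_y/n_z = 0.19146.
Gradient magnitude |∇z| = √(a² + b²) = √(0.41535 + 0.03666) = 0.67232.
True dip = arctan(0.67232) = 33.9°, dipping toward WSW (azimuth ≈ 253°).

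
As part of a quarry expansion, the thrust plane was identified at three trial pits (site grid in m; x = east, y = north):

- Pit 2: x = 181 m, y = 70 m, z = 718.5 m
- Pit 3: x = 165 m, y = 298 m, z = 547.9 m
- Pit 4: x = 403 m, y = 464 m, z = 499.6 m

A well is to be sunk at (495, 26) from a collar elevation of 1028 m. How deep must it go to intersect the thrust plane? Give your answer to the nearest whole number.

Two edge vectors: Pit 2→Pit 3 = (-16, 228, -170.6), Pit 2→Pit 4 = (222, 394, -218.9).
Normal n = (Pit 2→Pit 3) × (Pit 2→Pit 4) = (17307.2, -41375.6, -56920).
So ∂z/∂x = −n_x/n_z = 0.30406 and ∂z/∂y = −n_y/n_z = −0.72691.
Intercept c from Pit 2: 718.5 − 55.04 + 50.88 = 714.35.
At (495, 26): z_contact = 150.5 − 18.9 + 714.35 = 846.0 m.
Depth below ground = 1028 − 846.0 = 182 m.

182 m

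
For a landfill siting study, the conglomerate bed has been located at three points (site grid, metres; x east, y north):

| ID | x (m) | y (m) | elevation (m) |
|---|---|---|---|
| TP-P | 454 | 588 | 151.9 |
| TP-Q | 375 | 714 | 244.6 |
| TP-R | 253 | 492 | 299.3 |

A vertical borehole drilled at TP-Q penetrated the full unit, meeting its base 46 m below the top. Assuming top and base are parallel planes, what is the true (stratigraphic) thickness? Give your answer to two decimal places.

Two edge vectors: TP-P→TP-Q = (-79, 126, 92.7), TP-P→TP-R = (-201, -96, 147.4).
Normal n = (TP-P→TP-Q) × (TP-P→TP-R) = (27471.6, -6988.1, 32910).
So ∂z/∂x = −n_x/n_z = −0.83475 and ∂z/∂y = −n_y/n_z = 0.21234.
|∇z| = √(a²+b²) = 0.86133, so dip δ = arctan(0.86133) = 40.74°.
True thickness = vertical thickness × cos δ = 46 × cos 40.74° = 34.85 m.

34.85 m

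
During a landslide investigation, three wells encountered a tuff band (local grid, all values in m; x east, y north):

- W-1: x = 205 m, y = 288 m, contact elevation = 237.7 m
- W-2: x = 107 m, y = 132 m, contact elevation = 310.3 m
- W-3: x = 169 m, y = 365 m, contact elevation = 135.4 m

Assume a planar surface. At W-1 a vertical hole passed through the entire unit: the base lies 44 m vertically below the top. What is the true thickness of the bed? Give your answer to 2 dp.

Let the plane be z = a·x + b·y + c.
W-2−W-1: −98a − 156b = 72.6;  W-3−W-1: −36a + 77b = −102.3.
Solving gives a = 0.78777, b = −0.96026.
|∇z| = √(a²+b²) = 1.24205, so dip δ = arctan(1.24205) = 51.16°.
True thickness = vertical thickness × cos δ = 44 × cos 51.16° = 27.59 m.

27.59 m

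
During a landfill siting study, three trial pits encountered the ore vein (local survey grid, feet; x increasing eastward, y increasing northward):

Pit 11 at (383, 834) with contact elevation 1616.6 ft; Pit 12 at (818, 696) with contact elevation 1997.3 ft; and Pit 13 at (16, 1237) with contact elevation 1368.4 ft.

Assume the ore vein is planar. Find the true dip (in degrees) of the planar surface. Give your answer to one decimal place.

Two edge vectors: Pit 11→Pit 12 = (435, -138, 380.7), Pit 11→Pit 13 = (-367, 403, -248.2).
Normal n = (Pit 11→Pit 12) × (Pit 11→Pit 13) = (-119170.5, -31749.9, 124659).
So ∂z/∂x = −n_x/n_z = 0.95597 and ∂z/∂y = −n_y/n_z = 0.25469.
Gradient magnitude |∇z| = √(a² + b²) = √(0.91388 + 0.06487) = 0.98932.
True dip = arctan(0.98932) = 44.7°, dipping toward WSW (azimuth ≈ 255°).

44.7°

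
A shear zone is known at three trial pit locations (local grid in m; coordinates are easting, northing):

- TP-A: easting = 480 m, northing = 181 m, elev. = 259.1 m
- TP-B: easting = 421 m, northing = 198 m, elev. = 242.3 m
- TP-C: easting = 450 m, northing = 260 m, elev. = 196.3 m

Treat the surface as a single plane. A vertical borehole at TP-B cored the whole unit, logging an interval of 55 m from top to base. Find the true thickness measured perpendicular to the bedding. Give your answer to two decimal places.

43.50 m

Let the plane be z = a·easting + b·northing + c.
TP-B−TP-A: −59a + 17b = −16.8;  TP-C−TP-A: −30a + 79b = −62.8.
Solving gives a = 0.06254, b = −0.77119.
|∇z| = √(a²+b²) = 0.77372, so dip δ = arctan(0.77372) = 37.73°.
True thickness = vertical thickness × cos δ = 55 × cos 37.73° = 43.50 m.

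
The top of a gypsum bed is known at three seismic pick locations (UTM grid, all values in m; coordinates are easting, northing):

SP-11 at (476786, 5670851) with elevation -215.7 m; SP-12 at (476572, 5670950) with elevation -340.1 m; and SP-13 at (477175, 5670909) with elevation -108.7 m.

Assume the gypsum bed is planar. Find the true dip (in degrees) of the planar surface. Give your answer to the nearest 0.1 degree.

31.4°

Two edge vectors: SP-11→SP-12 = (-214, 99, -124.4), SP-11→SP-13 = (389, 58, 107).
Normal n = (SP-11→SP-12) × (SP-11→SP-13) = (17808.2, -25493.6, -50923).
So ∂z/∂easting = −n_x/n_z = 0.34971 and ∂z/∂northing = −n_y/n_z = −0.50063.
Gradient magnitude |∇z| = √(a² + b²) = √(0.12230 + 0.25063) = 0.61068.
True dip = arctan(0.61068) = 31.4°, dipping toward NW (azimuth ≈ 325°).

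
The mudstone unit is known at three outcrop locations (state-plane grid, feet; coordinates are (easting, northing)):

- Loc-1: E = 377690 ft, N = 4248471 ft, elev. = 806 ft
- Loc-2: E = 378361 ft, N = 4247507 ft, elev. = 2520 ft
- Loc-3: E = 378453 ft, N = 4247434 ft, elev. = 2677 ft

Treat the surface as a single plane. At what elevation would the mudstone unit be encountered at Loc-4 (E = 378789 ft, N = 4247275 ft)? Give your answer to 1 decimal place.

Two edge vectors: Loc-1→Loc-2 = (671, -964, 1714), Loc-1→Loc-3 = (763, -1037, 1871).
Normal n = (Loc-1→Loc-2) × (Loc-1→Loc-3) = (-26226, 52341, 39705).
So ∂z/∂E = −n_x/n_z = 0.660521345 and ∂z/∂N = −n_y/n_z = −1.318247072.
Intercept c from Loc-1: 806 − 249472.31 + 5600534.46 = 5351868.15.
At (378789, 4247275): z = 250198.2 − 5598957.8 + 5351868.15 = 3108.5 ft.

3108.5 ft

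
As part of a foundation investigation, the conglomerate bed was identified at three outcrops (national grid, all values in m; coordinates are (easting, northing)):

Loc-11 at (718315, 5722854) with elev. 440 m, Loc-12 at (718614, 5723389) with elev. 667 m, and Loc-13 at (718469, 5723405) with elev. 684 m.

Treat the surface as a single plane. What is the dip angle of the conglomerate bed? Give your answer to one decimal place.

Two edge vectors: Loc-11→Loc-12 = (299, 535, 227), Loc-11→Loc-13 = (154, 551, 244).
Normal n = (Loc-11→Loc-12) × (Loc-11→Loc-13) = (5463, -37998, 82359).
So ∂z/∂E = −n_x/n_z = −0.06633 and ∂z/∂N = −n_y/n_z = 0.46137.
Gradient magnitude |∇z| = √(a² + b²) = √(0.00440 + 0.21286) = 0.46611.
True dip = arctan(0.46611) = 25.0°, dipping toward S (azimuth ≈ 172°).

25.0°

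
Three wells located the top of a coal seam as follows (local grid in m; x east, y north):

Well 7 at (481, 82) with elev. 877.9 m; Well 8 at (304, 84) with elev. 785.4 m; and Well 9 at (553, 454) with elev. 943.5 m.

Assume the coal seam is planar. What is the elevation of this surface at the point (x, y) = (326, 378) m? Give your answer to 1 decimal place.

819.0 m

Let the plane be z = a·x + b·y + c.
Well 8−Well 7: −177a + 2b = −92.5;  Well 9−Well 7: 72a + 372b = 65.6.
Solving gives a = 0.52345, b = 0.07503.
Then c = 877.9 − a·481 − b·82 = 619.97.
At (326, 378): z = 170.6 + 28.4 + 619.97 = 819.0 m.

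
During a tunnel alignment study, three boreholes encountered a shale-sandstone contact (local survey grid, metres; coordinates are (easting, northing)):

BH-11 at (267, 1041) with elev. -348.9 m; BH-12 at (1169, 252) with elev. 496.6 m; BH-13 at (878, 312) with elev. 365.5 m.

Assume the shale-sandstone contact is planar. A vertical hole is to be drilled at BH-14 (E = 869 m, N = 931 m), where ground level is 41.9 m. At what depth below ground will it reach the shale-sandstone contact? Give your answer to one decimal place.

Let the plane be z = a·E + b·N + c.
BH-12−BH-11: 902a − 789b = 845.5;  BH-13−BH-11: 611a − 729b = 714.4.
Solving gives a = 0.300366, b = −0.728226.
Then c = -348.9 − a·267 − b·1041 = 328.99.
At (869, 931): z_contact = 261.02 − 677.98 + 328.99 = -87.97 m.
Depth below ground = 41.9 − (-87.97) = 129.9 m.

129.9 m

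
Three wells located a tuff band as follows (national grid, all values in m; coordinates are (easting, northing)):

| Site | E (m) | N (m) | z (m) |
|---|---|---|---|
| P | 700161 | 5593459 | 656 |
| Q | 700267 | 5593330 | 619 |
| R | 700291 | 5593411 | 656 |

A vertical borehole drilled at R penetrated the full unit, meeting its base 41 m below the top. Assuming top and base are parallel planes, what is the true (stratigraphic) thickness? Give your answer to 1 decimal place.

Let the plane be z = a·E + b·N + c.
Q−P: 106a − 129b = −37;  R−P: 130a − 48b = 0.
Solving gives a = 0.15203, b = 0.41174.
|∇z| = √(a²+b²) = 0.43891, so dip δ = arctan(0.43891) = 23.70°.
True thickness = vertical thickness × cos δ = 41 × cos 23.70° = 37.5 m.

37.5 m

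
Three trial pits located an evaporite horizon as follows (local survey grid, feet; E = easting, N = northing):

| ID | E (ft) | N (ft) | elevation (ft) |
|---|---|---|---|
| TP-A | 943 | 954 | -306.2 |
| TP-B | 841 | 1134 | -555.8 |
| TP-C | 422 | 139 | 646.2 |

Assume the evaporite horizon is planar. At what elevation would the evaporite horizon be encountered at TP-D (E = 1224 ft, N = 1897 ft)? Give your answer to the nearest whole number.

Let the plane be z = a·E + b·N + c.
TP-B−TP-A: −102a + 180b = −249.6;  TP-C−TP-A: −521a − 815b = 952.4.
Solving gives a = 0.18084, b = −1.28419.
Then c = -306.2 − a·943 − b·954 = 748.39.
At (1224, 1897): z = 221.3 − 2436.1 + 748.39 = -1466.4 ft.

-1466 ft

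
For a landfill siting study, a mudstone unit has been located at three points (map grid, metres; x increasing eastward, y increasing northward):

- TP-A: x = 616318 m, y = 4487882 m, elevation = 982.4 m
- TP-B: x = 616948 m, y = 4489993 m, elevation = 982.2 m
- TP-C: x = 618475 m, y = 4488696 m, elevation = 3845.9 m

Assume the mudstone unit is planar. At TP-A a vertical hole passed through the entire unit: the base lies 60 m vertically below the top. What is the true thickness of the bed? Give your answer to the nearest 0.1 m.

32.4 m

Let the plane be z = a·x + b·y + c.
TP-B−TP-A: 630a + 2111b = −0.2;  TP-C−TP-A: 2157a + 814b = 2863.5.
Solving gives a = 1.49607, b = −0.44658.
|∇z| = √(a²+b²) = 1.56129, so dip δ = arctan(1.56129) = 57.36°.
True thickness = vertical thickness × cos δ = 60 × cos 57.36° = 32.4 m.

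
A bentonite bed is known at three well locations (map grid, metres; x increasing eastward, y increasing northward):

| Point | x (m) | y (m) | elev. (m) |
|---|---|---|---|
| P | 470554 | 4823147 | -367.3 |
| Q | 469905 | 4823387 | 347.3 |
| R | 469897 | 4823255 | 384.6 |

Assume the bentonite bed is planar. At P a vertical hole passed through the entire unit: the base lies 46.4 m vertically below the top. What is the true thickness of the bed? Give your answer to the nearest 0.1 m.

Let the plane be z = a·x + b·y + c.
Q−P: −649a + 240b = 714.6;  R−P: −657a + 108b = 751.9.
Solving gives a = −1.17915, b = −0.21111.
|∇z| = √(a²+b²) = 1.19790, so dip δ = arctan(1.19790) = 50.15°.
True thickness = vertical thickness × cos δ = 46.4 × cos 50.15° = 29.7 m.

29.7 m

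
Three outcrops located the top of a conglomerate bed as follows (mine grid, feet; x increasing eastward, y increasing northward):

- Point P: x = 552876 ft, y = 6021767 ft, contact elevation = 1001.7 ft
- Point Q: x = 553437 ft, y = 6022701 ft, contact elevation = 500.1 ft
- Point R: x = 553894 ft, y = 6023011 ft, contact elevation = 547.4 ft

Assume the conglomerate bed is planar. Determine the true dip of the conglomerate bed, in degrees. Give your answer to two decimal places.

52.06°

Two edge vectors: Point P→Point Q = (561, 934, -501.6), Point P→Point R = (1018, 1244, -454.3).
Normal n = (Point P→Point Q) × (Point P→Point R) = (199674.2, -255766.5, -252928).
So ∂z/∂x = −n_x/n_z = 0.78945 and ∂z/∂y = −n_y/n_z = −1.01122.
Gradient magnitude |∇z| = √(a² + b²) = √(0.62323 + 1.02257) = 1.28289.
True dip = arctan(1.28289) = 52.06°, dipping toward NW (azimuth ≈ 322°).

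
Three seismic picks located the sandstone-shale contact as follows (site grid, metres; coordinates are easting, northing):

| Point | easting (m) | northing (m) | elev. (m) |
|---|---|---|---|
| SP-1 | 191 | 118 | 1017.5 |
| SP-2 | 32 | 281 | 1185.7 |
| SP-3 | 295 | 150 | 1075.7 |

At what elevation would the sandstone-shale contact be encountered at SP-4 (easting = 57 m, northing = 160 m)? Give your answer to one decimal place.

1043.5 m

Two edge vectors: SP-1→SP-2 = (-159, 163, 168.2), SP-1→SP-3 = (104, 32, 58.2).
Normal n = (SP-1→SP-2) × (SP-1→SP-3) = (4104.2, 26746.6, -22040).
So ∂z/∂easting = −n_x/n_z = 0.18622 and ∂z/∂northing = −n_y/n_z = 1.21355.
Intercept c from SP-1: 1017.5 − 35.57 − 143.20 = 838.73.
At (57, 160): z = 10.6 + 194.2 + 838.73 = 1043.5 m.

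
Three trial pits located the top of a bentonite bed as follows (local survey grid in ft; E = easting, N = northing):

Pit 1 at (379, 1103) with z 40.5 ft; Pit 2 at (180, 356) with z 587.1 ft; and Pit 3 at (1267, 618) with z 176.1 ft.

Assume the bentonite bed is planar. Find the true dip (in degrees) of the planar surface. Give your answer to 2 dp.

Two edge vectors: Pit 1→Pit 2 = (-199, -747, 546.6), Pit 1→Pit 3 = (888, -485, 135.6).
Normal n = (Pit 1→Pit 2) × (Pit 1→Pit 3) = (163807.8, 512365.2, 759851).
So ∂z/∂E = −n_x/n_z = −0.21558 and ∂z/∂N = −n_y/n_z = −0.67430.
Gradient magnitude |∇z| = √(a² + b²) = √(0.04647 + 0.45468) = 0.70792.
True dip = arctan(0.70792) = 35.30°, dipping toward NNE (azimuth ≈ 018°).

35.30°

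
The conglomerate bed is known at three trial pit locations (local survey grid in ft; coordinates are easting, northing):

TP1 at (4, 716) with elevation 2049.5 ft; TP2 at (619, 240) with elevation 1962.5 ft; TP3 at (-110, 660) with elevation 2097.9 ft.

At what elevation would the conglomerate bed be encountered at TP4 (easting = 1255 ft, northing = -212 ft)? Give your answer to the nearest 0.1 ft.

1863.5 ft

Let the plane be z = a·easting + b·northing + c.
TP2−TP1: 615a − 476b = −87;  TP3−TP1: −114a − 56b = 48.4.
Solving gives a = −0.314646, b = −0.223755.
Then c = 2049.5 − a·4 − b·716 = 2210.97.
At (1255, -212): z = −394.9 + 47.4 + 2210.97 = 1863.5 ft.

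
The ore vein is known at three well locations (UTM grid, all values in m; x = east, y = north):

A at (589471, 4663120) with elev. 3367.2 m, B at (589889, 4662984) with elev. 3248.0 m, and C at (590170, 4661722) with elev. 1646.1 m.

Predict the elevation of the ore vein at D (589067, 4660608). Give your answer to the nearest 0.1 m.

45.9 m

Two edge vectors: A→B = (418, -136, -119.2), A→C = (699, -1398, -1721.1).
Normal n = (A→B) × (A→C) = (67428, 636099, -489300).
So ∂z/∂x = −n_x/n_z = 0.137805028 and ∂z/∂y = −n_y/n_z = 1.300018394.
Intercept c from A: 3367.2 − 81232.07 − 6062141.77 = −6140006.64.
At (589067, 4660608): z = 81176.4 + 6058876.1 − 6140006.64 = 45.9 m.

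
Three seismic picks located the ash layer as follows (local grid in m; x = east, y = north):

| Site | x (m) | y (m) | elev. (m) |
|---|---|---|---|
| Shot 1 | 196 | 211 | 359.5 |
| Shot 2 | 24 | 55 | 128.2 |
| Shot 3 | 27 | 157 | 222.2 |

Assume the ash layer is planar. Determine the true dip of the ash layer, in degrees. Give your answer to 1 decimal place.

Let the plane be z = a·x + b·y + c.
Shot 2−Shot 1: −172a − 156b = −231.3;  Shot 3−Shot 1: −169a − 54b = −137.3.
Solving gives a = 0.52287, b = 0.90619.
Gradient magnitude |∇z| = √(a² + b²) = √(0.27340 + 0.82118) = 1.04622.
True dip = arctan(1.04622) = 46.3°, dipping toward SSW (azimuth ≈ 210°).

46.3°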